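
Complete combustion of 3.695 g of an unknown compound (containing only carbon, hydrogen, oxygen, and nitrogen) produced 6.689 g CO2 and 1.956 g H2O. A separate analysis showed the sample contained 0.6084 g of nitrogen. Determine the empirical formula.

C7H10N2O3

mol C = 6.689 / 44.01 = 0.1520; mass C = 0.1520 × 12.01 = 1.825 g
mol H = 2 × (1.956 / 18.02) = 0.2171; mass H = 0.2171 × 1.008 = 0.2188 g
mol N = 0.6084 / 14.01 = 0.04343
mass O = 3.695 − (2.653) = 1.042 g → mol O = 0.06515
Divide by the smallest (0.04343 mol N): C 3.500, H 4.999, N 1.000, O 1.500
Scaling by 2: C 7.00, H 10.00, N 2.00, O 3.00 → C7H10N2O3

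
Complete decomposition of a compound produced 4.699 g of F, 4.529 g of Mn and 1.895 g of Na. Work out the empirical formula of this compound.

Moles — F: 4.699 / 19.00 = 0.2473 mol; Mn: 4.529 / 54.94 = 0.08244 mol; Na: 1.895 / 22.99 = 0.08243 mol
Smallest is Na at 0.08243 mol; normalising gives F 3.000, Mn 1.000, Na 1.000
Ratio ≈ 3:1:1, so the empirical formula is F3MnNa

F3MnNa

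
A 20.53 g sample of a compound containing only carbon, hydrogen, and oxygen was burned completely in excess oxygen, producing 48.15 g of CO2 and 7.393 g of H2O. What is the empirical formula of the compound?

C8H6O3

mol C = 48.15 / 44.01 = 1.094; mass C = 1.094 × 12.01 = 13.14 g
mol H = 2 × (7.393 / 18.02) = 0.8205; mass H = 0.8205 × 1.008 = 0.8271 g
mass O = 20.53 − (13.97) = 6.563 g → mol O = 0.4102
Smallest is O at 0.4102 mol; normalising gives C 2.667, H 2.000, O 1.000
Multiply by 3: C 8.00, H 6.00, O 3.00 → C8H6O3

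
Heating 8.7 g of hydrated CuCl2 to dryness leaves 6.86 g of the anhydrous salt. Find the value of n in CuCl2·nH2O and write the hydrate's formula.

CuCl2·2H2O

Mass of water lost = 8.7 − 6.86 = 1.84 g → 1.84 / 18.02 = 0.1021 mol H2O
Molar mass of CuCl2 = 134.45 g/mol → mol CuCl2 = 6.86 / 134.45 = 0.05102
n = 0.1021 / 0.05102 = 2.00 ≈ 2 → CuCl2·2H2O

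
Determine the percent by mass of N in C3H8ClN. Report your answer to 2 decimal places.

14.98%

Molar mass = 3(12.01) + 8(1.008) + 1(35.45) + 1(14.01) = 93.554 g/mol
Mass of N per mole = 1 × 14.01 = 14.010 g
% N = 14.010 / 93.554 × 100 = 14.98%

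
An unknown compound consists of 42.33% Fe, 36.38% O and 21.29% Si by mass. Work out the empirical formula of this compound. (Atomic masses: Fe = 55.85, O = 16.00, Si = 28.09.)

FeO3Si

Assume 100 g: 42.33 g Fe, 36.38 g O, 21.29 g Si.
n(Fe) = 42.33/55.85 = 0.7579, n(O) = 36.38/16.00 = 2.274, n(Si) = 21.29/28.09 = 0.7579
Ratios (÷ 0.7579): Fe 1.000, O 3.000, Si 1.000
≈ 1:3:1 → FeO3Si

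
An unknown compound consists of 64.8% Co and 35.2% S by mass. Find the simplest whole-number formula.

Assume 100 g: 64.8 g Co, 35.2 g S.
Co: 64.8 g ÷ 58.93 g/mol = 1.1 mol
S: 35.2 g ÷ 32.07 g/mol = 1.098 mol
Ratios (÷ 1.098): Co 1.002, S 1.000
≈ 1:1 → CoS

CoS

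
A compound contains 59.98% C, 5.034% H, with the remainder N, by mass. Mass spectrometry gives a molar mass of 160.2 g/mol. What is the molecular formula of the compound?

Assume 100 g: 59.98 g C, 5.034 g H, 34.986 g N.
n(C) = 59.98/12.01 = 4.994, n(H) = 5.034/1.008 = 4.994, n(N) = 34.986/14.01 = 2.497
Smallest is N at 2.497 mol; normalising gives C 2.000, H 2.000, N 1.000
→ C2H2N
Empirical-formula mass = 40.05 g/mol
n = 160.2 / 40.05 = 4.00 ≈ 4
Molecular formula = (C2H2N)×4 = C8H8N4

C8H8N4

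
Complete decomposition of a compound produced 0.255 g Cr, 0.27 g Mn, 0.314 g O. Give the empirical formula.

n(Cr) = 0.255/52.00 = 0.004904, n(Mn) = 0.27/54.94 = 0.004914, n(O) = 0.314/16.00 = 0.01963
Smallest is Cr at 0.004904 mol; normalising gives Cr 1.000, Mn 1.002, O 4.002
Ratio ≈ 1:1:4, so the empirical formula is CrMnO4

CrMnO4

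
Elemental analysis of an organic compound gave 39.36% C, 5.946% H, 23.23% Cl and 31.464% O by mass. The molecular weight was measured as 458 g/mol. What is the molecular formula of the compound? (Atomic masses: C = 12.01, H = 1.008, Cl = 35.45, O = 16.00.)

Assume 100 g: 39.36 g C, 5.946 g H, 23.23 g Cl, 31.464 g O.
Moles — C: 39.36 / 12.01 = 3.277 mol; H: 5.946 / 1.008 = 5.899 mol; Cl: 23.23 / 35.45 = 0.6553 mol; O: 31.464 / 16.00 = 1.966 mol
Ratios (÷ 0.6553): C 5.001, H 9.002, Cl 1.000, O 3.001
Ratio ≈ 5:9:1:3, so the empirical formula is C5H9ClO3
Empirical-formula mass = 152.57 g/mol
n = 458 / 152.57 = 3.00 ≈ 3
Molecular formula = (C5H9ClO3)×3 = C15H27Cl3O9

C15H27Cl3O9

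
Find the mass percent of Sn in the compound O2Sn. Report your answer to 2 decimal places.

Molar mass = 2(16.00) + 1(118.71) = 150.710 g/mol
Mass of Sn per mole = 1 × 118.71 = 118.710 g
% Sn = 118.710 / 150.710 × 100 = 78.77%

78.77%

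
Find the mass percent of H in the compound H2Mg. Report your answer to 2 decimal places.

7.66%

Molar mass = 2(1.008) + 1(24.31) = 26.326 g/mol
Mass of H per mole = 2 × 1.008 = 2.016 g
% H = 2.016 / 26.326 × 100 = 7.66%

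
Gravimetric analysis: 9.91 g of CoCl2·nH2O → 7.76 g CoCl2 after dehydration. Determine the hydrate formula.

Mass of water lost = 9.91 − 7.76 = 2.15 g → 2.15 / 18.02 = 0.1193 mol H2O
Molar mass of CoCl2 = 129.83 g/mol → mol CoCl2 = 7.76 / 129.83 = 0.05977
n = 0.1193 / 0.05977 = 2.00 ≈ 2 → CoCl2·2H2O

CoCl2·2H2O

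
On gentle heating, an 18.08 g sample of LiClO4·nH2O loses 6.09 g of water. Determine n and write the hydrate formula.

Mass of anhydrous LiClO4 = 18.08 − 6.09 = 11.99 g
mol H2O = 6.09 / 18.02 = 0.338
Molar mass of LiClO4 = 106.39 g/mol → mol LiClO4 = 11.99 / 106.39 = 0.1127
n = 0.338 / 0.1127 = 3.00 ≈ 3 → LiClO4·3H2O

LiClO4·3H2O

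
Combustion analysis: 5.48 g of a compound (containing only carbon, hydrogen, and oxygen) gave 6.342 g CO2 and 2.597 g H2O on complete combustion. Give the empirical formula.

mol C = 6.342 / 44.01 = 0.1441; mass C = 0.1441 × 12.01 = 1.731 g
mol H = 2 × (2.597 / 18.02) = 0.2882; mass H = 0.2882 × 1.008 = 0.2905 g
mass O = 5.48 − (2.021) = 3.459 g → mol O = 0.2162
Divide by the smallest (0.1441 mol C): C 1.000, H 2.000, O 1.500
Multiply by 2: C 2.00, H 4.00, O 3.00 → C2H4O3

C2H4O3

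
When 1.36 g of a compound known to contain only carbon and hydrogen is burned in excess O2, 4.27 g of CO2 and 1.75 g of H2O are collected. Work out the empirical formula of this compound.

CH2

mol C = 4.27 / 44.01 = 0.09702; mass C = 0.09702 × 12.01 = 1.165 g
mol H = 2 × (1.75 / 18.02) = 0.1942; mass H = 0.1942 × 1.008 = 0.1958 g
Ratios (÷ 0.09702): C 1.000, H 2.002
→ CH2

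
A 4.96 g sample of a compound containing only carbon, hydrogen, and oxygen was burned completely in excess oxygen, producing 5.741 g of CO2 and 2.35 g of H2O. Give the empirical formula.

C2H4O3

mol C = 5.741 / 44.01 = 0.1304; mass C = 0.1304 × 12.01 = 1.567 g
mol H = 2 × (2.35 / 18.02) = 0.2608; mass H = 0.2608 × 1.008 = 0.2629 g
mass O = 4.96 − (1.830) = 3.130 g → mol O = 0.1957
Smallest is C at 0.1304 mol; normalising gives C 1.000, H 1.999, O 1.500
Multiply by 2: C 2.00, H 4.00, O 3.00 → C2H4O3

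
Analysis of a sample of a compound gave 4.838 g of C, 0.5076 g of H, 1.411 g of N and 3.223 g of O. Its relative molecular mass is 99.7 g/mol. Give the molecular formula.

n(C) = 4.838/12.01 = 0.4028, n(H) = 0.5076/1.008 = 0.5036, n(N) = 1.411/14.01 = 0.1007, n(O) = 3.223/16.00 = 0.2014
Divide by the smallest (0.1007 mol N): C 4.000, H 5.000, N 1.000, O 2.000
→ C4H5NO2
Empirical-formula mass = 99.09 g/mol
n = 99.7 / 99.09 = 1.01 ≈ 1
Molecular formula = empirical formula = C4H5NO2

C4H5NO2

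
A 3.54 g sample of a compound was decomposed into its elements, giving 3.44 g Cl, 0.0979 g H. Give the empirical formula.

ClH

Moles — Cl: 3.44 / 35.45 = 0.09704 mol; H: 0.0979 / 1.008 = 0.09712 mol
Smallest is Cl at 0.09704 mol; normalising gives Cl 1.000, H 1.001
Ratio ≈ 1:1, so the empirical formula is ClH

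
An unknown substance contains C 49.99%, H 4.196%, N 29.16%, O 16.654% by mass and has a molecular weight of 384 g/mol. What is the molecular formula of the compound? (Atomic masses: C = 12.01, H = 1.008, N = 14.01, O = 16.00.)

C16H16N8O4

Assume 100 g: 49.99 g C, 4.196 g H, 29.16 g N, 16.654 g O.
n(C) = 49.99/12.01 = 4.162, n(H) = 4.196/1.008 = 4.163, n(N) = 29.16/14.01 = 2.081, n(O) = 16.654/16.00 = 1.041
Divide by the smallest (1.041 mol O): C 3.999, H 3.999, N 2.000, O 1.000
≈ 4:4:2:1 → C4H4N2O
Empirical-formula mass = 96.09 g/mol
n = 384 / 96.09 = 4.00 ≈ 4
Molecular formula = (C4H4N2O)×4 = C16H16N8O4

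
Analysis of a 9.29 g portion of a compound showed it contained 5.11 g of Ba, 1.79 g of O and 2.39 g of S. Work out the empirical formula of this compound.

BaO3S2

Moles — Ba: 5.11 / 137.33 = 0.03721 mol; O: 1.79 / 16.00 = 0.1119 mol; S: 2.39 / 32.07 = 0.07452 mol
Divide by the smallest (0.03721 mol Ba): Ba 1.000, O 3.007, S 2.003
→ BaO3S2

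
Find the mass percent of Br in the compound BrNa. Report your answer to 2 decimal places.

Molar mass = 1(79.90) + 1(22.99) = 102.890 g/mol
Mass of Br per mole = 1 × 79.90 = 79.900 g
% Br = 79.900 / 102.890 × 100 = 77.66%

77.66%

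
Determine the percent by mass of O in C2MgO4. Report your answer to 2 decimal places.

Molar mass = 2(12.01) + 1(24.31) + 4(16.00) = 112.330 g/mol
Mass of O per mole = 4 × 16.00 = 64.000 g
% O = 64.000 / 112.330 × 100 = 56.97%

56.97%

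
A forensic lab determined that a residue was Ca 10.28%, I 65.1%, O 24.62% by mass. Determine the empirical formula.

Assume 100 g: 10.28 g Ca, 65.1 g I, 24.62 g O.
Ca: 10.28 g ÷ 40.08 g/mol = 0.2565 mol
I: 65.1 g ÷ 126.90 g/mol = 0.513 mol
O: 24.62 g ÷ 16.00 g/mol = 1.539 mol
Divide by the smallest (0.2565 mol Ca): Ca 1.000, I 2.000, O 5.999
≈ 1:2:6 → CaI2O6

CaI2O6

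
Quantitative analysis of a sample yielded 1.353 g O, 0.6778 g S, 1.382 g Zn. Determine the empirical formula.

O4SZn

O: 1.353 g ÷ 16.00 g/mol = 0.08456 mol
S: 0.6778 g ÷ 32.07 g/mol = 0.02114 mol
Zn: 1.382 g ÷ 65.38 g/mol = 0.02114 mol
Divide by the smallest (0.02114 mol S): O 4.001, S 1.000, Zn 1.000
≈ 4:1:1 → O4SZn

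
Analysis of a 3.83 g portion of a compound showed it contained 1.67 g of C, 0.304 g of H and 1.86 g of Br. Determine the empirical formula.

C6H13Br

n(C) = 1.67/12.01 = 0.1391, n(H) = 0.304/1.008 = 0.3016, n(Br) = 1.86/79.90 = 0.02328
Divide by the smallest (0.02328 mol Br): C 5.973, H 12.955, Br 1.000
→ C6H13Br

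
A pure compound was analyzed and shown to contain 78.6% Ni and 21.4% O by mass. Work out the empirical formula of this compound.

NiO

Assume 100 g: 78.6 g Ni, 21.4 g O.
Moles — Ni: 78.6 / 58.69 = 1.339 mol; O: 21.4 / 16.00 = 1.337 mol
Smallest is O at 1.337 mol; normalising gives Ni 1.001, O 1.000
Ratio ≈ 1:1, so the empirical formula is NiO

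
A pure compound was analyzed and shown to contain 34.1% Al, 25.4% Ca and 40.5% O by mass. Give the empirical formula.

Al2CaO4

Assume 100 g: 34.1 g Al, 25.4 g Ca, 40.5 g O.
Moles — Al: 34.1 / 26.98 = 1.264 mol; Ca: 25.4 / 40.08 = 0.6337 mol; O: 40.5 / 16.00 = 2.531 mol
Ratios (÷ 0.6337): Al 1.994, Ca 1.000, O 3.994
Ratio ≈ 2:1:4, so the empirical formula is Al2CaO4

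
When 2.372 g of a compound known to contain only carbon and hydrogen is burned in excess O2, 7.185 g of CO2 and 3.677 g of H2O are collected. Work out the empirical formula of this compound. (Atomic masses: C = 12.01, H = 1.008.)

mol C = 7.185 / 44.01 = 0.1633; mass C = 0.1633 × 12.01 = 1.961 g
mol H = 2 × (3.677 / 18.02) = 0.4081; mass H = 0.4081 × 1.008 = 0.4114 g
Divide by the smallest (0.1633 mol C): C 1.000, H 2.500
Multiply by 2: C 2.00, H 5.00 → C2H5

C2H5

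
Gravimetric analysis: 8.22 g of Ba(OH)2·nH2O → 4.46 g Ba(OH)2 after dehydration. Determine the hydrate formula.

Mass of water lost = 8.22 − 4.46 = 3.76 g → 3.76 / 18.02 = 0.2087 mol H2O
Molar mass of Ba(OH)2 = 171.35 g/mol → mol Ba(OH)2 = 4.46 / 171.35 = 0.02603
n = 0.2087 / 0.02603 = 8.02 ≈ 8 → Ba(OH)2·8H2O

Ba(OH)2·8H2O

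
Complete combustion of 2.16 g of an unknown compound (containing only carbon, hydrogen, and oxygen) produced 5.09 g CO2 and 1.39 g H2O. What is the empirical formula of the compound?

C3H4O

mol C = 5.09 / 44.01 = 0.1157; mass C = 0.1157 × 12.01 = 1.389 g
mol H = 2 × (1.39 / 18.02) = 0.1543; mass H = 0.1543 × 1.008 = 0.1555 g
mass O = 2.16 − (1.545) = 0.6155 g → mol O = 0.03847
Ratios (÷ 0.03847): C 3.007, H 4.011, O 1.000
≈ 3:4:1 → C3H4O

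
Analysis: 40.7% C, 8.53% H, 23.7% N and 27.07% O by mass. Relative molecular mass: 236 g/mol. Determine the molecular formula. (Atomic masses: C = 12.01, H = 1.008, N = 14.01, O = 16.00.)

C8H20N4O4

Assume 100 g: 40.7 g C, 8.53 g H, 23.7 g N, 27.07 g O.
n(C) = 40.7/12.01 = 3.389, n(H) = 8.53/1.008 = 8.462, n(N) = 23.7/14.01 = 1.692, n(O) = 27.07/16.00 = 1.692
Smallest is N at 1.692 mol; normalising gives C 2.003, H 5.002, N 1.000, O 1.000
Ratio ≈ 2:5:1:1, so the empirical formula is C2H5NO
Empirical-formula mass = 59.07 g/mol
n = 236 / 59.07 = 4.00 ≈ 4
Molecular formula = (C2H5NO)×4 = C8H20N4O4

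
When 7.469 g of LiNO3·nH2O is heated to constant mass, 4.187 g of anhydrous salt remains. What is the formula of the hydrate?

Mass of water lost = 7.469 − 4.187 = 3.282 g → 3.282 / 18.02 = 0.1821 mol H2O
Molar mass of LiNO3 = 68.95 g/mol → mol LiNO3 = 4.187 / 68.95 = 0.06073
n = 0.1821 / 0.06073 = 3.00 ≈ 3 → LiNO3·3H2O

LiNO3·3H2O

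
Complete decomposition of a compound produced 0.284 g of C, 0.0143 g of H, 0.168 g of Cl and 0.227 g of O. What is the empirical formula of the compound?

C5H3ClO3

n(C) = 0.284/12.01 = 0.02365, n(H) = 0.0143/1.008 = 0.01419, n(Cl) = 0.168/35.45 = 0.004739, n(O) = 0.227/16.00 = 0.01419
Ratios (÷ 0.004739): C 4.990, H 2.994, Cl 1.000, O 2.994
Ratio ≈ 5:3:1:3, so the empirical formula is C5H3ClO3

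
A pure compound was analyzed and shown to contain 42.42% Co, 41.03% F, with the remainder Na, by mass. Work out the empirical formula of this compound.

Assume 100 g: 42.42 g Co, 41.03 g F, 16.55 g Na.
Co: 42.42 g ÷ 58.93 g/mol = 0.7198 mol
F: 41.03 g ÷ 19.00 g/mol = 2.159 mol
Na: 16.55 g ÷ 22.99 g/mol = 0.7199 mol
Smallest is Co at 0.7198 mol; normalising gives Co 1.000, F 3.000, Na 1.000
≈ 1:3:1 → CoF3Na

CoF3Na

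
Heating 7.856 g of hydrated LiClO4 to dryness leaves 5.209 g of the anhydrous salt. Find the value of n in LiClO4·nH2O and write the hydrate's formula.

Mass of water lost = 7.856 − 5.209 = 2.647 g → 2.647 / 18.02 = 0.1469 mol H2O
Molar mass of LiClO4 = 106.39 g/mol → mol LiClO4 = 5.209 / 106.39 = 0.04896
n = 0.1469 / 0.04896 = 3.00 ≈ 3 → LiClO4·3H2O

LiClO4·3H2O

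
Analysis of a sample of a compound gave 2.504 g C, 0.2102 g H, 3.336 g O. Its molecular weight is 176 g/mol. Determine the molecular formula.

C6H6O6

Moles — C: 2.504 / 12.01 = 0.2085 mol; H: 0.2102 / 1.008 = 0.2085 mol; O: 3.336 / 16.00 = 0.2085 mol
Divide by the smallest (0.2085 mol C): C 1.000, H 1.000, O 1.000
Ratio ≈ 1:1:1, so the empirical formula is CHO
Empirical-formula mass = 29.02 g/mol
n = 176 / 29.02 = 6.07 ≈ 6
Molecular formula = (CHO)×6 = C6H6O6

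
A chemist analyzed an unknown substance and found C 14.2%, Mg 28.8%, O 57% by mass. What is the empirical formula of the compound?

CMgO3

Assume 100 g: 14.2 g C, 28.8 g Mg, 57 g O.
C: 14.2 g ÷ 12.01 g/mol = 1.182 mol
Mg: 28.8 g ÷ 24.31 g/mol = 1.185 mol
O: 57 g ÷ 16.00 g/mol = 3.562 mol
Smallest is C at 1.182 mol; normalising gives C 1.000, Mg 1.002, O 3.013
Ratio ≈ 1:1:3, so the empirical formula is CMgO3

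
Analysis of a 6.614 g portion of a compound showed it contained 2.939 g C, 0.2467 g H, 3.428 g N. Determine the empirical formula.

C: 2.939 g ÷ 12.01 g/mol = 0.2447 mol
H: 0.2467 g ÷ 1.008 g/mol = 0.2447 mol
N: 3.428 g ÷ 14.01 g/mol = 0.2447 mol
Divide by the smallest (0.2447 mol N): C 1.000, H 1.000, N 1.000
Ratio ≈ 1:1:1, so the empirical formula is CHN

CHN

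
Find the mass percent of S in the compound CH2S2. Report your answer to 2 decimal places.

82.06%

Molar mass = 1(12.01) + 2(1.008) + 2(32.07) = 78.166 g/mol
Mass of S per mole = 2 × 32.07 = 64.140 g
% S = 64.140 / 78.166 × 100 = 82.06%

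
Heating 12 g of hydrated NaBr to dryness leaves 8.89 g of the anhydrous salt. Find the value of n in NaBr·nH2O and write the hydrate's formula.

NaBr·2H2O

Mass of water lost = 12 − 8.89 = 3.11 g → 3.11 / 18.02 = 0.1726 mol H2O
Molar mass of NaBr = 102.89 g/mol → mol NaBr = 8.89 / 102.89 = 0.0864
n = 0.1726 / 0.0864 = 2.00 ≈ 2 → NaBr·2H2O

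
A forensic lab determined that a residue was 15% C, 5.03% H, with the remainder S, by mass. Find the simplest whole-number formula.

CH4S2

Assume 100 g: 15 g C, 5.03 g H, 79.97 g S.
n(C) = 15/12.01 = 1.249, n(H) = 5.03/1.008 = 4.99, n(S) = 79.97/32.07 = 2.494
Ratios (÷ 1.249): C 1.000, H 3.995, S 1.997
≈ 1:4:2 → CH4S2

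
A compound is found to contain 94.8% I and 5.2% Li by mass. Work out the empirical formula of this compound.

Assume 100 g: 94.8 g I, 5.2 g Li.
I: 94.8 g ÷ 126.90 g/mol = 0.747 mol
Li: 5.2 g ÷ 6.94 g/mol = 0.7493 mol
Ratios (÷ 0.747): I 1.000, Li 1.003
→ ILi

ILi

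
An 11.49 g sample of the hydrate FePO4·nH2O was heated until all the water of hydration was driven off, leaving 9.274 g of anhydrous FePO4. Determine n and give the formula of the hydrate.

Mass of water lost = 11.49 − 9.274 = 2.216 g → 2.216 / 18.02 = 0.123 mol H2O
Molar mass of FePO4 = 150.82 g/mol → mol FePO4 = 9.274 / 150.82 = 0.06149
n = 0.123 / 0.06149 = 2.00 ≈ 2 → FePO4·2H2O

FePO4·2H2O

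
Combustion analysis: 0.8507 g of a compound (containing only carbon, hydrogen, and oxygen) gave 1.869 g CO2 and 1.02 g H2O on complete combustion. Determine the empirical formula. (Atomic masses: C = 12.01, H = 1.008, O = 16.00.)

C3H8O

mol C = 1.869 / 44.01 = 0.04247; mass C = 0.04247 × 12.01 = 0.5100 g
mol H = 2 × (1.02 / 18.02) = 0.1132; mass H = 0.1132 × 1.008 = 0.1141 g
mass O = 0.8507 − (0.6241) = 0.2266 g → mol O = 0.01416
Smallest is O at 0.01416 mol; normalising gives C 2.999, H 7.995, O 1.000
Ratio ≈ 3:8:1, so the empirical formula is C3H8O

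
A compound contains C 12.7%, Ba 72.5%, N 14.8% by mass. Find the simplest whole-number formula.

C2BaN2

Assume 100 g: 12.7 g C, 72.5 g Ba, 14.8 g N.
n(C) = 12.7/12.01 = 1.057, n(Ba) = 72.5/137.33 = 0.5279, n(N) = 14.8/14.01 = 1.056
Divide by the smallest (0.5279 mol Ba): C 2.003, Ba 1.000, N 2.001
≈ 2:1:2 → C2BaN2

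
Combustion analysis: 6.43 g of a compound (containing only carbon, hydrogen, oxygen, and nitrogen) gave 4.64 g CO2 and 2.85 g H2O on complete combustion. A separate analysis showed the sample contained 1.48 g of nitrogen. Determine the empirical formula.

CH3NO2

mol C = 4.64 / 44.01 = 0.1054; mass C = 0.1054 × 12.01 = 1.266 g
mol H = 2 × (2.85 / 18.02) = 0.3163; mass H = 0.3163 × 1.008 = 0.3188 g
mol N = 1.48 / 14.01 = 0.1056
mass O = 6.43 − (3.065) = 3.365 g → mol O = 0.2103
Ratios (÷ 0.1054): C 1.000, H 3.000, N 1.002, O 1.995
Ratio ≈ 1:3:1:2, so the empirical formula is CH3NO2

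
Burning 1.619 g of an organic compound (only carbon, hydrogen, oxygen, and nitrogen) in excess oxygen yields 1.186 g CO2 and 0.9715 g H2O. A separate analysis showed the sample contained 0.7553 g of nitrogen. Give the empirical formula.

CH4N2O

mol C = 1.186 / 44.01 = 0.02695; mass C = 0.02695 × 12.01 = 0.3237 g
mol H = 2 × (0.9715 / 18.02) = 0.1078; mass H = 0.1078 × 1.008 = 0.1087 g
mol N = 0.7553 / 14.01 = 0.05391
mass O = 1.619 − (1.188) = 0.4314 g → mol O = 0.02696
Smallest is C at 0.02695 mol; normalising gives C 1.000, H 4.001, N 2.001, O 1.000
≈ 1:4:2:1 → CH4N2O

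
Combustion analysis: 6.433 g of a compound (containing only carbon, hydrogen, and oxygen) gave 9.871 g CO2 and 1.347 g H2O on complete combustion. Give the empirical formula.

C3H2O3

mol C = 9.871 / 44.01 = 0.2243; mass C = 0.2243 × 12.01 = 2.694 g
mol H = 2 × (1.347 / 18.02) = 0.1495; mass H = 0.1495 × 1.008 = 0.1507 g
mass O = 6.433 − (2.844) = 3.589 g → mol O = 0.2243
Divide by the smallest (0.1495 mol H): C 1.500, H 1.000, O 1.500
×2: C 3.00, H 2.00, O 3.00 → C3H2O3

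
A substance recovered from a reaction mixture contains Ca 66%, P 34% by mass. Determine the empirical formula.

Assume 100 g: 66 g Ca, 34 g P.
Ca: 66 g ÷ 40.08 g/mol = 1.647 mol
P: 34 g ÷ 30.97 g/mol = 1.098 mol
Smallest is P at 1.098 mol; normalising gives Ca 1.500, P 1.000
Multiply by 2: Ca 3.00, P 2.00 → Ca3P2

Ca3P2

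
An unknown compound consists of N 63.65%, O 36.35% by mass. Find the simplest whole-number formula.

Assume 100 g: 63.65 g N, 36.35 g O.
Moles — N: 63.65 / 14.01 = 4.543 mol; O: 36.35 / 16.00 = 2.272 mol
Ratios (÷ 2.272): N 2.000, O 1.000
≈ 2:1 → N2O

N2O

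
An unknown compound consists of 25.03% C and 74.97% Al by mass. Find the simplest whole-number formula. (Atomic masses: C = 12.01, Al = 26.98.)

Assume 100 g: 25.03 g C, 74.97 g Al.
C: 25.03 g ÷ 12.01 g/mol = 2.084 mol
Al: 74.97 g ÷ 26.98 g/mol = 2.779 mol
Ratios (÷ 2.084): C 1.000, Al 1.333
Multiply by 3: C 3.00, Al 4.00 → C3Al4

C3Al4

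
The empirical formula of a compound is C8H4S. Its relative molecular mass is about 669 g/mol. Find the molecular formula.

Empirical-formula mass = 132.18 g/mol
n = 669 / 132.18 = 5.06 ≈ 5
Molecular formula = (C8H4S)5 = C40H20S5

C40H20S5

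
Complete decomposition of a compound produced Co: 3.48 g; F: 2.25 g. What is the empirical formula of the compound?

CoF2

Moles — Co: 3.48 / 58.93 = 0.05905 mol; F: 2.25 / 19.00 = 0.1184 mol
Ratios (÷ 0.05905): Co 1.000, F 2.005
Ratio ≈ 1:2, so the empirical formula is CoF2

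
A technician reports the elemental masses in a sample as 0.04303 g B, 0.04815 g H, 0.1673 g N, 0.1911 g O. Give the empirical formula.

B: 0.04303 g ÷ 10.81 g/mol = 0.003981 mol
H: 0.04815 g ÷ 1.008 g/mol = 0.04777 mol
N: 0.1673 g ÷ 14.01 g/mol = 0.01194 mol
O: 0.1911 g ÷ 16.00 g/mol = 0.01194 mol
Divide by the smallest (0.003981 mol B): B 1.000, H 12.000, N 3.000, O 3.001
≈ 1:12:3:3 → BH12N3O3

BH12N3O3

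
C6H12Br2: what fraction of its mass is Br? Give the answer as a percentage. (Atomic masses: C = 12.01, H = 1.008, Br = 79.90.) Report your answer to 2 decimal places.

Molar mass = 6(12.01) + 12(1.008) + 2(79.90) = 243.956 g/mol
Mass of Br per mole = 2 × 79.90 = 159.800 g
% Br = 159.800 / 243.956 × 100 = 65.50%

65.50%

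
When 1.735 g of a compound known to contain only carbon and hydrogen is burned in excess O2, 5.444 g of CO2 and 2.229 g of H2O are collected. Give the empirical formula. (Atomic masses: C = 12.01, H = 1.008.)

CH2

mol C = 5.444 / 44.01 = 0.1237; mass C = 0.1237 × 12.01 = 1.486 g
mol H = 2 × (2.229 / 18.02) = 0.2474; mass H = 0.2474 × 1.008 = 0.2494 g
Divide by the smallest (0.1237 mol C): C 1.000, H 2.000
→ CH2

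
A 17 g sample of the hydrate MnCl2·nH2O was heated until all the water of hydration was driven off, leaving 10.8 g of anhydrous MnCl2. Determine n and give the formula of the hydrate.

MnCl2·4H2O

Mass of water lost = 17 − 10.8 = 6.2 g → 6.2 / 18.02 = 0.3441 mol H2O
Molar mass of MnCl2 = 125.84 g/mol → mol MnCl2 = 10.8 / 125.84 = 0.08582
n = 0.3441 / 0.08582 = 4.01 ≈ 4 → MnCl2·4H2O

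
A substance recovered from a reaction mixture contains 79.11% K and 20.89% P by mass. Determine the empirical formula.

K3P

Assume 100 g: 79.11 g K, 20.89 g P.
n(K) = 79.11/39.10 = 2.023, n(P) = 20.89/30.97 = 0.6745
Divide by the smallest (0.6745 mol P): K 3.000, P 1.000
Ratio ≈ 3:1, so the empirical formula is K3P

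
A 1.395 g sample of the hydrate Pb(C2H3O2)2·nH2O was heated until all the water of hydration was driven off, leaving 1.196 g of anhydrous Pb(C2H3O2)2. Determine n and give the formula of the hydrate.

Mass of water lost = 1.395 − 1.196 = 0.199 g → 0.199 / 18.02 = 0.01104 mol H2O
Molar mass of Pb(C2H3O2)2 = 325.29 g/mol → mol Pb(C2H3O2)2 = 1.196 / 325.29 = 0.003677
n = 0.01104 / 0.003677 = 3.00 ≈ 3 → Pb(C2H3O2)2·3H2O

Pb(C2H3O2)2·3H2O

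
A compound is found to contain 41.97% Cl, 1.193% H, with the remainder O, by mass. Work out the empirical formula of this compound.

Assume 100 g: 41.97 g Cl, 1.193 g H, 56.837 g O.
n(Cl) = 41.97/35.45 = 1.184, n(H) = 1.193/1.008 = 1.184, n(O) = 56.837/16.00 = 3.552
Ratios (÷ 1.184): Cl 1.000, H 1.000, O 3.001
→ ClHO3

ClHO3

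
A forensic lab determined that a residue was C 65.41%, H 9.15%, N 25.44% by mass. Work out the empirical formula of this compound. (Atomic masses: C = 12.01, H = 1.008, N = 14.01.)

Assume 100 g: 65.41 g C, 9.15 g H, 25.44 g N.
C: 65.41 g ÷ 12.01 g/mol = 5.446 mol
H: 9.15 g ÷ 1.008 g/mol = 9.077 mol
N: 25.44 g ÷ 14.01 g/mol = 1.816 mol
Ratios (÷ 1.816): C 2.999, H 4.999, N 1.000
Ratio ≈ 3:5:1, so the empirical formula is C3H5N

C3H5N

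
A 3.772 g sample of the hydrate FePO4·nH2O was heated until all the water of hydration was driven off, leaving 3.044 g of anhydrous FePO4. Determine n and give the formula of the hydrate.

Mass of water lost = 3.772 − 3.044 = 0.728 g → 0.728 / 18.02 = 0.0404 mol H2O
Molar mass of FePO4 = 150.82 g/mol → mol FePO4 = 3.044 / 150.82 = 0.02018
n = 0.0404 / 0.02018 = 2.00 ≈ 2 → FePO4·2H2O

FePO4·2H2O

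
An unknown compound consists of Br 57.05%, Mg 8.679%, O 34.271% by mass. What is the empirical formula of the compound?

Assume 100 g: 57.05 g Br, 8.679 g Mg, 34.271 g O.
Br: 57.05 g ÷ 79.90 g/mol = 0.714 mol
Mg: 8.679 g ÷ 24.31 g/mol = 0.357 mol
O: 34.271 g ÷ 16.00 g/mol = 2.142 mol
Ratios (÷ 0.357): Br 2.000, Mg 1.000, O 6.000
≈ 2:1:6 → Br2MgO6

Br2MgO6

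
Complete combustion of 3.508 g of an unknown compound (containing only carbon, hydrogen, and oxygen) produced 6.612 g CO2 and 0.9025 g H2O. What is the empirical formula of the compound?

mol C = 6.612 / 44.01 = 0.1502; mass C = 0.1502 × 12.01 = 1.804 g
mol H = 2 × (0.9025 / 18.02) = 0.1002; mass H = 0.1002 × 1.008 = 0.1010 g
mass O = 3.508 − (1.905) = 1.603 g → mol O = 0.1002
Smallest is H at 0.1002 mol; normalising gives C 1.500, H 1.000, O 1.000
×2: C 3.00, H 2.00, O 2.00 → C3H2O2

C3H2O2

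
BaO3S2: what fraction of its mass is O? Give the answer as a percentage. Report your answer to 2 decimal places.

19.24%

Molar mass = 1(137.33) + 3(16.00) + 2(32.07) = 249.470 g/mol
Mass of O per mole = 3 × 16.00 = 48.000 g
% O = 48.000 / 249.470 × 100 = 19.24%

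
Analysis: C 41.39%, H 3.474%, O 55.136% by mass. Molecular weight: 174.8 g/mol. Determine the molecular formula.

Assume 100 g: 41.39 g C, 3.474 g H, 55.136 g O.
C: 41.39 g ÷ 12.01 g/mol = 3.446 mol
H: 3.474 g ÷ 1.008 g/mol = 3.446 mol
O: 55.136 g ÷ 16.00 g/mol = 3.446 mol
Divide by the smallest (3.446 mol O): C 1.000, H 1.000, O 1.000
→ CHO
Empirical-formula mass = 29.02 g/mol
n = 174.8 / 29.02 = 6.02 ≈ 6
Molecular formula = (CHO)×6 = C6H6O6

C6H6O6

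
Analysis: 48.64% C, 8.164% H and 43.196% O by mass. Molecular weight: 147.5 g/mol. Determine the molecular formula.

Assume 100 g: 48.64 g C, 8.164 g H, 43.196 g O.
C: 48.64 g ÷ 12.01 g/mol = 4.05 mol
H: 8.164 g ÷ 1.008 g/mol = 8.099 mol
O: 43.196 g ÷ 16.00 g/mol = 2.7 mol
Smallest is O at 2.7 mol; normalising gives C 1.500, H 3.000, O 1.000
Scaling by 2: C 3.00, H 6.00, O 2.00 → C3H6O2
Empirical-formula mass = 74.08 g/mol
n = 147.5 / 74.08 = 1.99 ≈ 2
Molecular formula = (C3H6O2)×2 = C6H12O4

C6H12O4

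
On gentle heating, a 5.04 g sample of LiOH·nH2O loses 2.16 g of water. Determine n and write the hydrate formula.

Mass of anhydrous LiOH = 5.04 − 2.16 = 2.88 g
mol H2O = 2.16 / 18.02 = 0.1199
Molar mass of LiOH = 23.95 g/mol → mol LiOH = 2.88 / 23.95 = 0.1203
n = 0.1199 / 0.1203 = 1.00 ≈ 1 → LiOH·H2O

LiOH·H2O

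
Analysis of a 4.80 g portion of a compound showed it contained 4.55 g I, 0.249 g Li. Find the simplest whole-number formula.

ILi

I: 4.55 g ÷ 126.90 g/mol = 0.03586 mol
Li: 0.249 g ÷ 6.94 g/mol = 0.03588 mol
Divide by the smallest (0.03586 mol I): I 1.000, Li 1.001
≈ 1:1 → ILi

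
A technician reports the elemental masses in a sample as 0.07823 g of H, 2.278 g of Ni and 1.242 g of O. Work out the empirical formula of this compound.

Moles — H: 0.07823 / 1.008 = 0.07761 mol; Ni: 2.278 / 58.69 = 0.03881 mol; O: 1.242 / 16.00 = 0.07762 mol
Divide by the smallest (0.03881 mol Ni): H 2.000, Ni 1.000, O 2.000
→ H2NiO2

H2NiO2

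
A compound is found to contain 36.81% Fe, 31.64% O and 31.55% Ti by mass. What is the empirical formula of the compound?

Assume 100 g: 36.81 g Fe, 31.64 g O, 31.55 g Ti.
n(Fe) = 36.81/55.85 = 0.6591, n(O) = 31.64/16.00 = 1.978, n(Ti) = 31.55/47.87 = 0.6591
Smallest is Ti at 0.6591 mol; normalising gives Fe 1.000, O 3.000, Ti 1.000
≈ 1:3:1 → FeO3Ti

FeO3Ti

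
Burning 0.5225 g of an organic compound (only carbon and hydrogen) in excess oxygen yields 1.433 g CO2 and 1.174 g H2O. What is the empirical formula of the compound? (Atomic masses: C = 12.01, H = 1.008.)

mol C = 1.433 / 44.01 = 0.03256; mass C = 0.03256 × 12.01 = 0.3911 g
mol H = 2 × (1.174 / 18.02) = 0.1303; mass H = 0.1303 × 1.008 = 0.1313 g
Divide by the smallest (0.03256 mol C): C 1.000, H 4.002
≈ 1:4 → CH4

CH4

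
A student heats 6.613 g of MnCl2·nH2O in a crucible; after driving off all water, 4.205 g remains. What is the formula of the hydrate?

Mass of water lost = 6.613 − 4.205 = 2.408 g → 2.408 / 18.02 = 0.1336 mol H2O
Molar mass of MnCl2 = 125.84 g/mol → mol MnCl2 = 4.205 / 125.84 = 0.03342
n = 0.1336 / 0.03342 = 4.00 ≈ 4 → MnCl2·4H2O

MnCl2·4H2O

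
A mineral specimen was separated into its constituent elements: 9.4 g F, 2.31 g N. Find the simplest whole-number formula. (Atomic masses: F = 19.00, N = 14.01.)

F3N

n(F) = 9.4/19.00 = 0.4947, n(N) = 2.31/14.01 = 0.1649
Divide by the smallest (0.1649 mol N): F 3.001, N 1.000
Ratio ≈ 3:1, so the empirical formula is F3N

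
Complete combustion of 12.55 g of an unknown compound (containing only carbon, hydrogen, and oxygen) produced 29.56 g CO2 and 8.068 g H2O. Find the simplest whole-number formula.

mol C = 29.56 / 44.01 = 0.6717; mass C = 0.6717 × 12.01 = 8.067 g
mol H = 2 × (8.068 / 18.02) = 0.8954; mass H = 0.8954 × 1.008 = 0.9026 g
mass O = 12.55 − (8.969) = 3.581 g → mol O = 0.2238
Divide by the smallest (0.2238 mol O): C 3.001, H 4.001, O 1.000
→ C3H4O

C3H4O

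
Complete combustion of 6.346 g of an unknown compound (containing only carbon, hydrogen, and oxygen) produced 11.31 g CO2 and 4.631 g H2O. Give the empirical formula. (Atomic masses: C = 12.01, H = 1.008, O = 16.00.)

mol C = 11.31 / 44.01 = 0.2570; mass C = 0.2570 × 12.01 = 3.086 g
mol H = 2 × (4.631 / 18.02) = 0.5140; mass H = 0.5140 × 1.008 = 0.5181 g
mass O = 6.346 − (3.605) = 2.741 g → mol O = 0.1713
Divide by the smallest (0.1713 mol O): C 1.500, H 3.000, O 1.000
×2: C 3.00, H 6.00, O 2.00 → C3H6O2

C3H6O2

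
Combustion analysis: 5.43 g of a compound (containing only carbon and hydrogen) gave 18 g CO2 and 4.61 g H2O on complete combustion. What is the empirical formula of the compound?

mol C = 18 / 44.01 = 0.4090; mass C = 0.4090 × 12.01 = 4.912 g
mol H = 2 × (4.61 / 18.02) = 0.5117; mass H = 0.5117 × 1.008 = 0.5157 g
Smallest is C at 0.409 mol; normalising gives C 1.000, H 1.251
Scaling by 4: C 4.00, H 5.00 → C4H5

C4H5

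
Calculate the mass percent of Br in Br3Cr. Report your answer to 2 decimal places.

82.17%

Molar mass = 3(79.90) + 1(52.00) = 291.700 g/mol
Mass of Br per mole = 3 × 79.90 = 239.700 g
% Br = 239.700 / 291.700 × 100 = 82.17%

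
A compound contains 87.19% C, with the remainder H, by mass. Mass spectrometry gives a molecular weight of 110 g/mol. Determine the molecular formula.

C8H14

Assume 100 g: 87.19 g C, 12.81 g H.
n(C) = 87.19/12.01 = 7.26, n(H) = 12.81/1.008 = 12.71
Ratios (÷ 7.26): C 1.000, H 1.751
Multiply by 4: C 4.00, H 7.00 → C4H7
Empirical-formula mass = 55.10 g/mol
n = 110 / 55.10 = 2.00 ≈ 2
Molecular formula = (C4H7)×2 = C8H14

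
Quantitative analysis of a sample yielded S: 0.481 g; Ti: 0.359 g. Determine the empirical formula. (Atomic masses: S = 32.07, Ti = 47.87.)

Moles — S: 0.481 / 32.07 = 0.015 mol; Ti: 0.359 / 47.87 = 0.007499 mol
Ratios (÷ 0.007499): S 2.000, Ti 1.000
→ S2Ti

S2Ti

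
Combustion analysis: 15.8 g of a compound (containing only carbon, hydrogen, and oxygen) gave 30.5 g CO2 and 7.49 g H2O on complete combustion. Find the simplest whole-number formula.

mol C = 30.5 / 44.01 = 0.6930; mass C = 0.6930 × 12.01 = 8.323 g
mol H = 2 × (7.49 / 18.02) = 0.8313; mass H = 0.8313 × 1.008 = 0.8379 g
mass O = 15.8 − (9.161) = 6.639 g → mol O = 0.4149
Ratios (÷ 0.4149): C 1.670, H 2.003, O 1.000
Scaling by 3: C 5.01, H 6.01, O 3.00 → C5H6O3

C5H6O3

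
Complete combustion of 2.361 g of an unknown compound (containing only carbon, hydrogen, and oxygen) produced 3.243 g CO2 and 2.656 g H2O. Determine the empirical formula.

CH4O

mol C = 3.243 / 44.01 = 0.07369; mass C = 0.07369 × 12.01 = 0.8850 g
mol H = 2 × (2.656 / 18.02) = 0.2948; mass H = 0.2948 × 1.008 = 0.2971 g
mass O = 2.361 − (1.182) = 1.179 g → mol O = 0.07368
Divide by the smallest (0.07368 mol O): C 1.000, H 4.001, O 1.000
≈ 1:4:1 → CH4O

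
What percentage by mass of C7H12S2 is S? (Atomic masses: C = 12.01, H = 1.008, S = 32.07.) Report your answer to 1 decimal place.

40.0%

Molar mass = 7(12.01) + 12(1.008) + 2(32.07) = 160.306 g/mol
Mass of S per mole = 2 × 32.07 = 64.140 g
% S = 64.140 / 160.306 × 100 = 40.0%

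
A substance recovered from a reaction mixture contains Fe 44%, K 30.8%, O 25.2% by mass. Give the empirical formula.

Assume 100 g: 44 g Fe, 30.8 g K, 25.2 g O.
n(Fe) = 44/55.85 = 0.7878, n(K) = 30.8/39.10 = 0.7877, n(O) = 25.2/16.00 = 1.575
Ratios (÷ 0.7877): Fe 1.000, K 1.000, O 1.999
Ratio ≈ 1:1:2, so the empirical formula is FeKO2

FeKO2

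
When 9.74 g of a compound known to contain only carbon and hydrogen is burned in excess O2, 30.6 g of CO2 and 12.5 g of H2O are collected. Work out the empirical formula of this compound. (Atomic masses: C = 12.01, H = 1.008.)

mol C = 30.6 / 44.01 = 0.6953; mass C = 0.6953 × 12.01 = 8.351 g
mol H = 2 × (12.5 / 18.02) = 1.387; mass H = 1.387 × 1.008 = 1.398 g
Ratios (÷ 0.6953): C 1.000, H 1.995
Ratio ≈ 1:2, so the empirical formula is CH2

CH2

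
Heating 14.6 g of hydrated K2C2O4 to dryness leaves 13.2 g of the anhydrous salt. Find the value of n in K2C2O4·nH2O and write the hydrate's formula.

K2C2O4·H2O

Mass of water lost = 14.6 − 13.2 = 1.4 g → 1.4 / 18.02 = 0.07769 mol H2O
Molar mass of K2C2O4 = 166.22 g/mol → mol K2C2O4 = 13.2 / 166.22 = 0.07941
n = 0.07769 / 0.07941 = 0.98 ≈ 1 → K2C2O4·H2O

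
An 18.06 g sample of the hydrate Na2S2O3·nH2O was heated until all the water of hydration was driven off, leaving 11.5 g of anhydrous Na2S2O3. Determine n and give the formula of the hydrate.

Na2S2O3·5H2O

Mass of water lost = 18.06 − 11.5 = 6.56 g → 6.56 / 18.02 = 0.364 mol H2O
Molar mass of Na2S2O3 = 158.12 g/mol → mol Na2S2O3 = 11.5 / 158.12 = 0.07273
n = 0.364 / 0.07273 = 5.01 ≈ 5 → Na2S2O3·5H2O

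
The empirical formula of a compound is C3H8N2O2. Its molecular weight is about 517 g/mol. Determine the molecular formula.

Empirical-formula mass = 104.11 g/mol
n = 517 / 104.11 = 4.97 ≈ 5
Molecular formula = (C3H8N2O2)5 = C15H40N10O10

C15H40N10O10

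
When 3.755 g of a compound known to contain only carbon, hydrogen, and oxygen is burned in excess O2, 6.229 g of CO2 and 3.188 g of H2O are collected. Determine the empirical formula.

mol C = 6.229 / 44.01 = 0.1415; mass C = 0.1415 × 12.01 = 1.700 g
mol H = 2 × (3.188 / 18.02) = 0.3538; mass H = 0.3538 × 1.008 = 0.3567 g
mass O = 3.755 − (2.057) = 1.698 g → mol O = 0.1062
Smallest is O at 0.1062 mol; normalising gives C 1.333, H 3.333, O 1.000
Scaling by 3: C 4.00, H 10.00, O 3.00 → C4H10O3

C4H10O3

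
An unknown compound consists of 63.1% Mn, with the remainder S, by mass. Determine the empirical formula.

MnS

Assume 100 g: 63.1 g Mn, 36.9 g S.
Mn: 63.1 g ÷ 54.94 g/mol = 1.149 mol
S: 36.9 g ÷ 32.07 g/mol = 1.151 mol
Smallest is Mn at 1.149 mol; normalising gives Mn 1.000, S 1.002
→ MnS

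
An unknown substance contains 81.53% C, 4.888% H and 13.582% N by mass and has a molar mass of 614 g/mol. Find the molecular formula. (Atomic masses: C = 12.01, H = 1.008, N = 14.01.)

Assume 100 g: 81.53 g C, 4.888 g H, 13.582 g N.
Moles — C: 81.53 / 12.01 = 6.789 mol; H: 4.888 / 1.008 = 4.849 mol; N: 13.582 / 14.01 = 0.9695 mol
Ratios (÷ 0.9695): C 7.002, H 5.002, N 1.000
Ratio ≈ 7:5:1, so the empirical formula is C7H5N
Empirical-formula mass = 103.12 g/mol
n = 614 / 103.12 = 5.95 ≈ 6
Molecular formula = (C7H5N)×6 = C42H30N6

C42H30N6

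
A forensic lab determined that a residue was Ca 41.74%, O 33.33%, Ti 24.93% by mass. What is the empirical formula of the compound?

Ca2O4Ti

Assume 100 g: 41.74 g Ca, 33.33 g O, 24.93 g Ti.
Moles — Ca: 41.74 / 40.08 = 1.041 mol; O: 33.33 / 16.00 = 2.083 mol; Ti: 24.93 / 47.87 = 0.5208 mol
Ratios (÷ 0.5208): Ca 2.000, O 4.000, Ti 1.000
→ Ca2O4Ti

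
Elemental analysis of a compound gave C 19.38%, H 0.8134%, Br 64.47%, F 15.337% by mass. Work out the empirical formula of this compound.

Assume 100 g: 19.38 g C, 0.8134 g H, 64.47 g Br, 15.337 g F.
Moles — C: 19.38 / 12.01 = 1.614 mol; H: 0.8134 / 1.008 = 0.8069 mol; Br: 64.47 / 79.90 = 0.8069 mol; F: 15.337 / 19.00 = 0.8072 mol
Smallest is Br at 0.8069 mol; normalising gives C 2.000, H 1.000, Br 1.000, F 1.000
≈ 2:1:1:1 → C2HBrF

C2HBrF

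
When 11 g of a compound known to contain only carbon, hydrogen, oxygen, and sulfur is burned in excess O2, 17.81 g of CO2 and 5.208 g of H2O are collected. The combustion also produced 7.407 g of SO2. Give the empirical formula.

C7H10O2S2

mol C = 17.81 / 44.01 = 0.4047; mass C = 0.4047 × 12.01 = 4.860 g
mol H = 2 × (5.208 / 18.02) = 0.5780; mass H = 0.5780 × 1.008 = 0.5826 g
mol S = 7.407 / 64.07 = 0.1156; mass S = 3.708 g
mass O = 11 − (9.150) = 1.850 g → mol O = 0.1156
Ratios (÷ 0.1156): C 3.501, H 5.000, O 1.000, S 1.000
Scaling by 2: C 7.00, H 10.00, O 2.00, S 2.00 → C7H10O2S2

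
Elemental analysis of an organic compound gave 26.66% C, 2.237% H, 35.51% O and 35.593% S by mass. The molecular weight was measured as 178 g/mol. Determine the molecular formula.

Assume 100 g: 26.66 g C, 2.237 g H, 35.51 g O, 35.593 g S.
n(C) = 26.66/12.01 = 2.22, n(H) = 2.237/1.008 = 2.219, n(O) = 35.51/16.00 = 2.219, n(S) = 35.593/32.07 = 1.11
Ratios (÷ 1.11): C 2.000, H 2.000, O 2.000, S 1.000
≈ 2:2:2:1 → C2H2O2S
Empirical-formula mass = 90.11 g/mol
n = 178 / 90.11 = 1.98 ≈ 2
Molecular formula = (C2H2O2S)×2 = C4H4O4S2

C4H4O4S2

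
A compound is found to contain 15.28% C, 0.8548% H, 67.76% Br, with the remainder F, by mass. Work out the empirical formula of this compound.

C3H2Br2F2

Assume 100 g: 15.28 g C, 0.8548 g H, 67.76 g Br, 16.105 g F.
n(C) = 15.28/12.01 = 1.272, n(H) = 0.8548/1.008 = 0.848, n(Br) = 67.76/79.90 = 0.8481, n(F) = 16.105/19.00 = 0.8476
Divide by the smallest (0.8476 mol F): C 1.501, H 1.000, Br 1.001, F 1.000
×2: C 3.00, H 2.00, Br 2.00, F 2.00 → C3H2Br2F2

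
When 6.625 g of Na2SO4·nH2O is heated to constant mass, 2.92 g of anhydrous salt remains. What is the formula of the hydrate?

Na2SO4·10H2O

Mass of water lost = 6.625 − 2.92 = 3.705 g → 3.705 / 18.02 = 0.2056 mol H2O
Molar mass of Na2SO4 = 142.05 g/mol → mol Na2SO4 = 2.92 / 142.05 = 0.02056
n = 0.2056 / 0.02056 = 10.00 ≈ 10 → Na2SO4·10H2O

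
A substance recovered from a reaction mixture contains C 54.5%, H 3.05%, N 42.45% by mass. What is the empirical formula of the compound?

C3H2N2

Assume 100 g: 54.5 g C, 3.05 g H, 42.45 g N.
n(C) = 54.5/12.01 = 4.538, n(H) = 3.05/1.008 = 3.026, n(N) = 42.45/14.01 = 3.03
Smallest is H at 3.026 mol; normalising gives C 1.500, H 1.000, N 1.001
×2: C 3.00, H 2.00, N 2.00 → C3H2N2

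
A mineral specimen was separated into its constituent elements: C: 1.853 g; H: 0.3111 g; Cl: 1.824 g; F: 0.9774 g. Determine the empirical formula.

C: 1.853 g ÷ 12.01 g/mol = 0.1543 mol
H: 0.3111 g ÷ 1.008 g/mol = 0.3086 mol
Cl: 1.824 g ÷ 35.45 g/mol = 0.05145 mol
F: 0.9774 g ÷ 19.00 g/mol = 0.05144 mol
Divide by the smallest (0.05144 mol F): C 2.999, H 6.000, Cl 1.000, F 1.000
≈ 3:6:1:1 → C3H6ClF

C3H6ClF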